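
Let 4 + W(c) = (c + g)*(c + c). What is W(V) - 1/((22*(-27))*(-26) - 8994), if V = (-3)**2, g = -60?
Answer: -5946901/6450 ≈ -922.00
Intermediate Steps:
V = 9
W(c) = -4 + 2*c*(-60 + c) (W(c) = -4 + (c - 60)*(c + c) = -4 + (-60 + c)*(2*c) = -4 + 2*c*(-60 + c))
W(V) - 1/((22*(-27))*(-26) - 8994) = (-4 - 120*9 + 2*9**2) - 1/((22*(-27))*(-26) - 8994) = (-4 - 1080 + 2*81) - 1/(-594*(-26) - 8994) = (-4 - 1080 + 162) - 1/(15444 - 8994) = -922 - 1/6450 = -5946901/6450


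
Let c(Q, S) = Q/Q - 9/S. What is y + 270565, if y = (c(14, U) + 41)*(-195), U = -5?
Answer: 262024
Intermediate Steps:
c(Q, S) = 1 - 9/S
y = -8541 (y = ((-9 - 5)/(-5) + 41)*(-195) = (-⅕*(-14) + 41)*(-195) = (14/5 + 41)*(-195) = (219/5)*(-195) = -8541)
y + 270565 = -8541 + 270565 = 262024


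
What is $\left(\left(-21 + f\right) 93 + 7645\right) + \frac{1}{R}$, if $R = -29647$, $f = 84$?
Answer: $\frac{400353087}{29647} \approx 13504.0$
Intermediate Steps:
$\left(\left(-21 + f\right) 93 + 7645\right) + \frac{1}{R} = \left(\left(-21 + 84\right) 93 + 7645\right) + \frac{1}{-29647} = \left(63 \cdot 93 + 7645\right) - \frac{1}{29647} = \left(5859 + 7645\right) - \frac{1}{29647} = 13504 - \frac{1}{29647} = \frac{400353087}{29647}$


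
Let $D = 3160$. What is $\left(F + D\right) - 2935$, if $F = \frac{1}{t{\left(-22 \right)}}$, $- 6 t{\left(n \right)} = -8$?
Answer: $\frac{903}{4} \approx 225.75$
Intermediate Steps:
$t{\left(n \right)} = \frac{4}{3}$ ($t{\left(n \right)} = \left(- \frac{1}{6}\right) \left(-8\right) = \frac{4}{3}$)
$F = \frac{3}{4}$ ($F = \frac{1}{\frac{4}{3}} = \frac{3}{4} \approx 0.75$)
$\left(F + D\right) - 2935 = \left(\frac{3}{4} + 3160\right) - 2935 = \frac{12643}{4} - 2935 = \frac{903}{4}$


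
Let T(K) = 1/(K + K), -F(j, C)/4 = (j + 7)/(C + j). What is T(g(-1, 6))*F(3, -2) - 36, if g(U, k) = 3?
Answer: -128/3 ≈ -42.667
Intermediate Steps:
F(j, C) = -4*(7 + j)/(C + j) (F(j, C) = -4*(j + 7)/(C + j) = -4*(7 + j)/(C + j))
T(K) = 1/(2*K)
T(g(-1, 6))*F(3, -2) - 36 = ((½)/3)*(4*(-7 - 1*3)/(-2 + 3)) - 36 = ((½)*(⅓))*(4*(-7 - 3)/1) - 36 = (4*1*(-10))/6 - 36 = (⅙)*(-40) - 36 = -20/3 - 36 = -128/3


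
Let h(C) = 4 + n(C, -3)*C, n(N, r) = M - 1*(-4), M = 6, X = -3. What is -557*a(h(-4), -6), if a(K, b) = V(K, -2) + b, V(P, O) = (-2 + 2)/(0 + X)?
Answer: 3342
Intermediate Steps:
n(N, r) = 10 (n(N, r) = 6 - 1*(-4) = 6 + 4 = 10)
V(P, O) = 0 (V(P, O) = (-2 + 2)/(0 - 3) = 0/(-3) = 0*(-⅓) = 0)
h(C) = 4 + 10*C
a(K, b) = b (a(K, b) = 0 + b = b)
-557*a(h(-4), -6) = -557*(-6) = 3342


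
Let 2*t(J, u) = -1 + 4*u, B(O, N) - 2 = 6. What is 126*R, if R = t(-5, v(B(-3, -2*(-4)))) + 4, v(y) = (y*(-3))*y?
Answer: -47943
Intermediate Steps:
B(O, N) = 8 (B(O, N) = 2 + 6 = 8)
v(y) = -3*y² (v(y) = (-3*y)*y = -3*y²)
t(J, u) = -½ + 2*u (t(J, u) = (-1 + 4*u)/2 = -½ + 2*u)
R = -761/2 (R = (-½ + 2*(-3*8²)) + 4 = (-½ + 2*(-3*64)) + 4 = (-½ + 2*(-192)) + 4 = (-½ - 384) + 4 = -769/2 + 4 = -761/2 ≈ -380.50)
126*R = 126*(-761/2) = -47943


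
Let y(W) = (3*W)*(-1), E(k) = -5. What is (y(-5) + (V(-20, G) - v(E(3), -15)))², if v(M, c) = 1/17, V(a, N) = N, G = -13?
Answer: 1089/289 ≈ 3.7682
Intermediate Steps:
v(M, c) = 1/17
y(W) = -3*W
(y(-5) + (V(-20, G) - v(E(3), -15)))² = (-3*(-5) + (-13 - 1*1/17))² = (15 + (-13 - 1/17))² = (15 - 222/17)² = (33/17)² = 1089/289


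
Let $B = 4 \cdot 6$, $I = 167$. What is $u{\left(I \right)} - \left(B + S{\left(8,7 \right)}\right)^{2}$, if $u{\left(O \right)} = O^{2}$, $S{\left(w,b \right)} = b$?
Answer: $26928$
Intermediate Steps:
$B = 24$
$u{\left(I \right)} - \left(B + S{\left(8,7 \right)}\right)^{2} = 167^{2} - \left(24 + 7\right)^{2} = 27889 - 31^{2} = 27889 - 961 = 26928$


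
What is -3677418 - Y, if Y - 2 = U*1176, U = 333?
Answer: -4069028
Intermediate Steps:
Y = 391610 (Y = 2 + 333*1176 = 2 + 391608 = 391610)
-3677418 - Y = -3677418 - 1*391610 = -3677418 - 391610 = -4069028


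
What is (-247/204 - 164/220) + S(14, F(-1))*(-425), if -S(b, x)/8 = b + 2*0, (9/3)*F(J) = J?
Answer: 534050051/11220 ≈ 47598.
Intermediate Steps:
F(J) = J/3
S(b, x) = -8*b (S(b, x) = -8*(b + 2*0) = -8*(b + 0) = -8*b)
(-247/204 - 164/220) + S(14, F(-1))*(-425) = (-247/204 - 164/220) - 8*14*(-425) = (-247*1/204 - 164*1/220) - 112*(-425) = (-247/204 - 41/55) + 47600 = -21949/11220 + 47600 = 534050051/11220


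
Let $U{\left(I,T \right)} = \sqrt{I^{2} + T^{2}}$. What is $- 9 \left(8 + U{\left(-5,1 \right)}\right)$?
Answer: $-72 - 9 \sqrt{26} \approx -117.89$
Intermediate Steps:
$- 9 \left(8 + U{\left(-5,1 \right)}\right) = - 9 \left(8 + \sqrt{\left(-5\right)^{2} + 1^{2}}\right) = - 9 \left(8 + \sqrt{25 + 1}\right) = - 9 \left(8 + \sqrt{26}\right) = -72 - 9 \sqrt{26}$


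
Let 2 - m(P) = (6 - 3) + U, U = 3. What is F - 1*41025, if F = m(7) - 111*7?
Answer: -41806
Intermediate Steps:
m(P) = -4 (m(P) = 2 - ((6 - 3) + 3) = 2 - (3 + 3) = 2 - 1*6 = 2 - 6 = -4)
F = -781 (F = -4 - 111*7 = -4 - 777 = -781)
F - 1*41025 = -781 - 1*41025 = -781 - 41025 = -41806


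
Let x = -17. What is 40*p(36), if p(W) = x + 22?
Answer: 200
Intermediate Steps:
p(W) = 5 (p(W) = -17 + 22 = 5)
40*p(36) = 40*5 = 200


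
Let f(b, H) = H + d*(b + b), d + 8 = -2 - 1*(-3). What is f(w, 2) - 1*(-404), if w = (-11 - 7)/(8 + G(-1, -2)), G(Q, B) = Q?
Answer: 442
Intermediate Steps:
w = -18/7 (w = (-11 - 7)/(8 - 1) = -18/7 ≈ -2.5714)
d = -7 (d = -8 + (-2 - 1*(-3)) = -8 + (-2 + 3) = -8 + 1 = -7)
f(b, H) = H - 14*b (f(b, H) = H - 7*(b + b) = H - 14*b)
f(w, 2) - 1*(-404) = (2 - 14*(-18/7)) - 1*(-404) = (2 + 36) + 404 = 38 + 404 = 442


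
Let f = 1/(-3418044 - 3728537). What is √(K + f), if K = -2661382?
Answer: I*√135926412915064979883/7146581 ≈ 1631.4*I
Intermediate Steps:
f = -1/7146581 (f = 1/(-7146581) = -1/7146581 ≈ -1.3993e-7)
√(K + f) = √(-2661382 - 1/7146581) = √(-19019782034943/7146581) = I*√135926412915064979883/7146581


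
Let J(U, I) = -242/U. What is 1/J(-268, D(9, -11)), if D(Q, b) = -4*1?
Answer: 134/121 ≈ 1.1074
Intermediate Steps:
D(Q, b) = -4
1/J(-268, D(9, -11)) = 1/(-242/(-268)) = 1/(-242*(-1/268)) = 1/(121/134) = 134/121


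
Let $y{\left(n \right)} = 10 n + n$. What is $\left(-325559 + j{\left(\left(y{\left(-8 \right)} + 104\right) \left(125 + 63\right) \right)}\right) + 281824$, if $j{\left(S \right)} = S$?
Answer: $-40727$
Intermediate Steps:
$y{\left(n \right)} = 11 n$
$\left(-325559 + j{\left(\left(y{\left(-8 \right)} + 104\right) \left(125 + 63\right) \right)}\right) + 281824 = \left(-325559 + \left(11 \left(-8\right) + 104\right) \left(125 + 63\right)\right) + 281824 = \left(-325559 + \left(-88 + 104\right) 188\right) + 281824 = \left(-325559 + 16 \cdot 188\right) + 281824 = \left(-325559 + 3008\right) + 281824 = -322551 + 281824 = -40727$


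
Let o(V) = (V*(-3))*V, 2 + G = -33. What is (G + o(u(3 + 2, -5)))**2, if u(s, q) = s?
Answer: 12100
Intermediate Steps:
G = -35 (G = -2 - 33 = -35)
o(V) = -3*V**2 (o(V) = (-3*V)*V = -3*V**2)
(G + o(u(3 + 2, -5)))**2 = (-35 - 3*(3 + 2)**2)**2 = (-35 - 3*5**2)**2 = (-35 - 3*25)**2 = (-35 - 75)**2 = (-110)**2 = 12100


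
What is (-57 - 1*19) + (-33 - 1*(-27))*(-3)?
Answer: -58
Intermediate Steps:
(-57 - 1*19) + (-33 - 1*(-27))*(-3) = (-57 - 19) + (-33 + 27)*(-3) = -76 - 6*(-3) = -76 + 18 = -58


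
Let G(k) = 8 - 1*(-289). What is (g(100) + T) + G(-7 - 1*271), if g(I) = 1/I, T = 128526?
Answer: 12882301/100 ≈ 1.2882e+5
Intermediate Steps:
G(k) = 297 (G(k) = 8 + 289 = 297)
(g(100) + T) + G(-7 - 1*271) = (1/100 + 128526) + 297 = 12852601/100 + 297 = 12882301/100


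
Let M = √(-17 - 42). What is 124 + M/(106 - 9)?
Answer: 124 + I*√59/97 ≈ 124.0 + 0.079187*I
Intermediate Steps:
M = I*√59 (M = √(-59) = I*√59 ≈ 7.6811*I)
124 + M/(106 - 9) = 124 + (I*√59)/(106 - 9) = 124 + (I*√59)/97 = 124 + (I*√59)*(1/97) = 124 + I*√59/97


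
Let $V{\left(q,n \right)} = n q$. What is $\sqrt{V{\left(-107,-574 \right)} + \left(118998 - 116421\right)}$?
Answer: $\sqrt{63995} \approx 252.97$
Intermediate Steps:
$\sqrt{V{\left(-107,-574 \right)} + \left(118998 - 116421\right)} = \sqrt{\left(-574\right) \left(-107\right) + \left(118998 - 116421\right)} = \sqrt{61418 + 2577} = \sqrt{63995}$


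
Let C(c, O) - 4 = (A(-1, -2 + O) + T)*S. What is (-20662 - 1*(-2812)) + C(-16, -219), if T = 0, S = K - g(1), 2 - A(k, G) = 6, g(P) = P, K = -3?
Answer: -17830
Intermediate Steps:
A(k, G) = -4 (A(k, G) = 2 - 1*6 = 2 - 6 = -4)
S = -4 (S = -3 - 1*1 = -3 - 1 = -4)
C(c, O) = 20 (C(c, O) = 4 + (-4 + 0)*(-4) = 4 - 4*(-4) = 4 + 16 = 20)
(-20662 - 1*(-2812)) + C(-16, -219) = (-20662 - 1*(-2812)) + 20 = (-20662 + 2812) + 20 = -17850 + 20 = -17830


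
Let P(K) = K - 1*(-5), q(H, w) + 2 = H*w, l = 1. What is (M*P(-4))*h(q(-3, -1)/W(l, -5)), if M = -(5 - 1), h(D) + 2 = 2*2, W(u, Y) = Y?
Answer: -8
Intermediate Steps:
q(H, w) = -2 + H*w
P(K) = 5 + K (P(K) = K + 5 = 5 + K)
h(D) = 2 (h(D) = -2 + 2*2 = -2 + 4 = 2)
M = -4 (M = -1*4 = -4)
(M*P(-4))*h(q(-3, -1)/W(l, -5)) = -4*(5 - 4)*2 = -4*1*2 = -4*2 = -8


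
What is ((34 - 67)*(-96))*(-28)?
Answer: -88704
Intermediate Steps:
((34 - 67)*(-96))*(-28) = -33*(-96)*(-28) = 3168*(-28) = -88704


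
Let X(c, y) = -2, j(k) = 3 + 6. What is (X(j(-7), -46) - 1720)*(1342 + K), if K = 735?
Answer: -3576594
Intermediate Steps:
j(k) = 9
(X(j(-7), -46) - 1720)*(1342 + K) = (-2 - 1720)*(1342 + 735) = -1722*2077 = -3576594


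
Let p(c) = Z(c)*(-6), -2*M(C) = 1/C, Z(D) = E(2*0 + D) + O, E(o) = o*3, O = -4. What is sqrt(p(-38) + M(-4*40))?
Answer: sqrt(1132805)/40 ≈ 26.608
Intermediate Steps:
E(o) = 3*o
Z(D) = -4 + 3*D (Z(D) = 3*(2*0 + D) - 4 = 3*(0 + D) - 4 = 3*D - 4 = -4 + 3*D)
M(C) = -1/(2*C)
p(c) = 24 - 18*c (p(c) = (-4 + 3*c)*(-6) = 24 - 18*c)
sqrt(p(-38) + M(-4*40)) = sqrt((24 - 18*(-38)) - 1/(2*((-4*40)))) = sqrt((24 + 684) - 1/2/(-160)) = sqrt(708 - 1/2*(-1/160)) = sqrt(708 + 1/320) = sqrt(226561/320) = sqrt(1132805)/40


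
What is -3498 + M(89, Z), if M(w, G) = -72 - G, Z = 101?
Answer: -3671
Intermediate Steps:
-3498 + M(89, Z) = -3498 + (-72 - 1*101) = -3498 + (-72 - 101) = -3498 - 173 = -3671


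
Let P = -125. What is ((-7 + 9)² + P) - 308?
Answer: -429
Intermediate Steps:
((-7 + 9)² + P) - 308 = ((-7 + 9)² - 125) - 308 = (2² - 125) - 308 = (4 - 125) - 308 = -121 - 308 = -429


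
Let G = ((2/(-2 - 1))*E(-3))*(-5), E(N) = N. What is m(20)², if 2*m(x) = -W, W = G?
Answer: 25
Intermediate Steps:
G = -10 (G = ((2/(-2 - 1))*(-3))*(-5) = ((2/(-3))*(-3))*(-5) = ((2*(-⅓))*(-3))*(-5) = -⅔*(-3)*(-5) = 2*(-5) = -10)
W = -10
m(x) = 5 (m(x) = (-1*(-10))/2 = (½)*10 = 5)
m(20)² = 5² = 25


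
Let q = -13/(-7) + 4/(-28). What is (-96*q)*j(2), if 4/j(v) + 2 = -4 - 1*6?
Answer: 384/7 ≈ 54.857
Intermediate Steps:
q = 12/7 (q = -13*(-⅐) + 4*(-1/28) = 13/7 - ⅐ = 12/7 ≈ 1.7143)
j(v) = -⅓ (j(v) = 4/(-2 + (-4 - 1*6)) = 4/(-2 + (-4 - 6)) = 4/(-2 - 10) = 4/(-12) = 4*(-1/12) = -⅓)
(-96*q)*j(2) = -96*12/7*(-⅓) = -1152/7*(-⅓) = 384/7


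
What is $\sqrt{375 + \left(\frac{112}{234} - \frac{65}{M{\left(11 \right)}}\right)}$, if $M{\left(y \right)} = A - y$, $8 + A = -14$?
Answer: $\frac{4 \sqrt{4341623}}{429} \approx 19.428$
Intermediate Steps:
$A = -22$ ($A = -8 - 14 = -22$)
$M{\left(y \right)} = -22 - y$
$\sqrt{375 + \left(\frac{112}{234} - \frac{65}{M{\left(11 \right)}}\right)} = \sqrt{375 - \left(- \frac{56}{117} + \frac{65}{-22 - 11}\right)} = \sqrt{375 - \left(- \frac{56}{117} + \frac{65}{-33}\right)} = \sqrt{375 + \left(\frac{56}{117} - - \frac{65}{33}\right)} = \sqrt{375 + \left(\frac{56}{117} + \frac{65}{33}\right)} = \sqrt{375 + \frac{3151}{1287}} = \sqrt{\frac{485776}{1287}} = \frac{4 \sqrt{4341623}}{429}$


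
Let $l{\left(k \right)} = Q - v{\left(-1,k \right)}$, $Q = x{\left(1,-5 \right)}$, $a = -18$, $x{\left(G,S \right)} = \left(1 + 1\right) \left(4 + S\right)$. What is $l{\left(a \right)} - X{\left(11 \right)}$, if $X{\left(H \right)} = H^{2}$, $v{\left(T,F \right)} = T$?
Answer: $-122$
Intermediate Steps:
$x{\left(G,S \right)} = 8 + 2 S$ ($x{\left(G,S \right)} = 2 \left(4 + S\right) = 8 + 2 S$)
$Q = -2$ ($Q = 8 + 2 \left(-5\right) = 8 - 10 = -2$)
$l{\left(k \right)} = -1$ ($l{\left(k \right)} = -2 - -1 = -2 + 1 = -1$)
$l{\left(a \right)} - X{\left(11 \right)} = -1 - 11^{2} = -1 - 121 = -122$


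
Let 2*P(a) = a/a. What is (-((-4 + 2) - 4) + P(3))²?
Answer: 169/4 ≈ 42.250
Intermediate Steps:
P(a) = ½ (P(a) = (a/a)/2 = (½)*1 = ½)
(-((-4 + 2) - 4) + P(3))² = (-((-4 + 2) - 4) + ½)² = (-(-2 - 4) + ½)² = (-1*(-6) + ½)² = (6 + ½)² = (13/2)² = 169/4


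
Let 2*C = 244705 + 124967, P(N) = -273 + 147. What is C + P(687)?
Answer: 184710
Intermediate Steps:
P(N) = -126
C = 184836 (C = (244705 + 124967)/2 = (½)*369672 = 184836)
C + P(687) = 184836 - 126 = 184710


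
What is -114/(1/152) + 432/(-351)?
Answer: -225280/13 ≈ -17329.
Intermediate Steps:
-114/(1/152) + 432/(-351) = -114/1/152 + 432*(-1/351) = -114*152 - 16/13 = -17328 - 16/13 = -225280/13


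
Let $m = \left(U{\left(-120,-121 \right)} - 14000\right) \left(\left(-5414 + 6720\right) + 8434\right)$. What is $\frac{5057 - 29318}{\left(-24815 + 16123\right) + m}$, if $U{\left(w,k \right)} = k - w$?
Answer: $\frac{24261}{136378432} \approx 0.00017789$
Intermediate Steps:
$m = -136369740$ ($m = \left(\left(-121 - -120\right) - 14000\right) \left(\left(-5414 + 6720\right) + 8434\right) = \left(\left(-121 + 120\right) - 14000\right) \left(1306 + 8434\right) = \left(-1 - 14000\right) 9740 = \left(-14001\right) 9740 = -136369740$)
$\frac{5057 - 29318}{\left(-24815 + 16123\right) + m} = \frac{5057 - 29318}{\left(-24815 + 16123\right) - 136369740} = - \frac{24261}{-8692 - 136369740} = - \frac{24261}{-136378432} = \left(-24261\right) \left(- \frac{1}{136378432}\right) = \frac{24261}{136378432}$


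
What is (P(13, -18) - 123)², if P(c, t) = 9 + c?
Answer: 10201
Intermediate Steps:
(P(13, -18) - 123)² = ((9 + 13) - 123)² = (22 - 123)² = (-101)² = 10201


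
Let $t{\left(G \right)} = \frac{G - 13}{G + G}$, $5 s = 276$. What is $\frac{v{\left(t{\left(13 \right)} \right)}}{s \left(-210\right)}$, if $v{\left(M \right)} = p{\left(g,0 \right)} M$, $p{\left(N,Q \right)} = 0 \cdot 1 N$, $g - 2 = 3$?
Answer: $0$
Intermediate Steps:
$g = 5$ ($g = 2 + 3 = 5$)
$s = \frac{276}{5}$ ($s = \frac{1}{5} \cdot 276 = \frac{276}{5} \approx 55.2$)
$p{\left(N,Q \right)} = 0$ ($p{\left(N,Q \right)} = 0 N = 0$)
$t{\left(G \right)} = \frac{-13 + G}{2 G}$
$v{\left(M \right)} = 0$ ($v{\left(M \right)} = 0 M = 0$)
$\frac{v{\left(t{\left(13 \right)} \right)}}{s \left(-210\right)} = \frac{0}{\frac{276}{5} \left(-210\right)} = \frac{0}{-11592} = 0 \left(- \frac{1}{11592}\right) = 0$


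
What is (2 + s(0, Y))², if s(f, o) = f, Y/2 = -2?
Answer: 4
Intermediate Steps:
Y = -4 (Y = 2*(-2) = -4)
(2 + s(0, Y))² = (2 + 0)² = 2² = 4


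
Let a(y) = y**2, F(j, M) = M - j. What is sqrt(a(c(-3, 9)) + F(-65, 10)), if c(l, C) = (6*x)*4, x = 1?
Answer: sqrt(651) ≈ 25.515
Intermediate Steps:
c(l, C) = 24 (c(l, C) = (6*1)*4 = 6*4 = 24)
sqrt(a(c(-3, 9)) + F(-65, 10)) = sqrt(24**2 + (10 - 1*(-65))) = sqrt(576 + (10 + 65)) = sqrt(576 + 75) = sqrt(651)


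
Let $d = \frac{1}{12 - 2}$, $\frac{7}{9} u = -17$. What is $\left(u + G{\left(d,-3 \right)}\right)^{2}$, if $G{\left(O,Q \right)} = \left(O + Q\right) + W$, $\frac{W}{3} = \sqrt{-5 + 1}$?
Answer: $\frac{2826889}{4900} - \frac{10398 i}{35} \approx 576.92 - 297.09 i$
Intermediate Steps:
$u = - \frac{153}{7}$ ($u = \frac{9}{7} \left(-17\right) = - \frac{153}{7} \approx -21.857$)
$W = 6 i$ ($W = 3 \sqrt{-5 + 1} = 3 \sqrt{-4} = 3 \cdot 2 i = 6 i \approx 6.0 i$)
$d = \frac{1}{10} \approx 0.1$
$G{\left(O,Q \right)} = O + Q + 6 i$ ($G{\left(O,Q \right)} = \left(O + Q\right) + 6 i = O + Q + 6 i$)
$\left(u + G{\left(d,-3 \right)}\right)^{2} = \left(- \frac{153}{7} + \left(\frac{1}{10} - 3 + 6 i\right)\right)^{2} = \left(- \frac{153}{7} - \left(\frac{29}{10} - 6 i\right)\right)^{2} = \left(- \frac{1733}{70} + 6 i\right)^{2}$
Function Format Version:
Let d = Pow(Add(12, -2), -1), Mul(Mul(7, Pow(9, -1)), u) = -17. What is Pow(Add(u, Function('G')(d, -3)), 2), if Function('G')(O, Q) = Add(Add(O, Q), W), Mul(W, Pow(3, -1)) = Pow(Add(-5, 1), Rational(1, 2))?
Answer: Add(Rational(2826889, 4900), Mul(Rational(-10398, 35), I)) ≈ Add(576.92, Mul(-297.09, I))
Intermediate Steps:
u = Rational(-153, 7) (u = Mul(Rational(9, 7), -17) = Rational(-153, 7) ≈ -21.857)
W = Mul(6, I) (W = Mul(3, Pow(Add(-5, 1), Rational(1, 2))) = Mul(3, Pow(-4, Rational(1, 2))) = Mul(3, Mul(2, I)) = Mul(6, I) ≈ Mul(6.0000, I))
d = Rational(1, 10) (d = Pow(10, -1) = Rational(1, 10) ≈ 0.10000)
Function('G')(O, Q) = Add(O, Q, Mul(6, I)) (Function('G')(O, Q) = Add(Add(O, Q), Mul(6, I)) = Add(O, Q, Mul(6, I)))
Pow(Add(u, Function('G')(d, -3)), 2) = Pow(Add(Rational(-153, 7), Add(Rational(1, 10), -3, Mul(6, I))), 2) = Pow(Add(Rational(-153, 7), Add(Rational(-29, 10), Mul(6, I))), 2) = Pow(Add(Rational(-1733, 70), Mul(6, I)), 2)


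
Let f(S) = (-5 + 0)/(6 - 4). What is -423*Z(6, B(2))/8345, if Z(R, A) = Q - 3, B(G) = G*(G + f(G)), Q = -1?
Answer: 1692/8345 ≈ 0.20276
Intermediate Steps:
f(S) = -5/2
B(G) = G*(-5/2 + G) (B(G) = G*(G - 5/2) = G*(-5/2 + G))
Z(R, A) = -4 (Z(R, A) = -1 - 3 = -4)
-423*Z(6, B(2))/8345 = -423*(-4)/8345 = 1692*(1/8345) = 1692/8345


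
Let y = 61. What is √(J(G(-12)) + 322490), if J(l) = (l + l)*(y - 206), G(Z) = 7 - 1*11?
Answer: 5*√12946 ≈ 568.90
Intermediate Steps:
G(Z) = -4 (G(Z) = 7 - 11 = -4)
J(l) = -290*l (J(l) = (l + l)*(61 - 206) = (2*l)*(-145) = -290*l)
√(J(G(-12)) + 322490) = √(-290*(-4) + 322490) = √(1160 + 322490) = √323650 = 5*√12946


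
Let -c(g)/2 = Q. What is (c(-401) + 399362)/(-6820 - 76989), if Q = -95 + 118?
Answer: -399316/83809 ≈ -4.7646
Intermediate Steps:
Q = 23
c(g) = -46 (c(g) = -2*23 = -46)
(c(-401) + 399362)/(-6820 - 76989) = (-46 + 399362)/(-6820 - 76989) = 399316/(-83809) = 399316*(-1/83809) = -399316/83809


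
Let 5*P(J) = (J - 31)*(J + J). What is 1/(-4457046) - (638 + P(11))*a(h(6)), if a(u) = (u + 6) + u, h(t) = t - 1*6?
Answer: -14708251801/4457046 ≈ -3300.0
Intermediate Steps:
P(J) = 2*J*(-31 + J)/5 (P(J) = ((J - 31)*(J + J))/5 = ((-31 + J)*(2*J))/5 = (2*J*(-31 + J))/5 = 2*J*(-31 + J)/5)
h(t) = -6 + t (h(t) = t - 6 = -6 + t)
a(u) = 6 + 2*u (a(u) = (6 + u) + u = 6 + 2*u)
1/(-4457046) - (638 + P(11))*a(h(6)) = 1/(-4457046) - (638 + (⅖)*11*(-31 + 11))*(6 + 2*(-6 + 6)) = -1/4457046 - (638 + (⅖)*11*(-20))*(6 + 2*0) = -1/4457046 - (638 - 88)*(6 + 0) = -1/4457046 - 550*6 = -1/4457046 - 1*3300 = -1/4457046 - 3300 = -14708251801/4457046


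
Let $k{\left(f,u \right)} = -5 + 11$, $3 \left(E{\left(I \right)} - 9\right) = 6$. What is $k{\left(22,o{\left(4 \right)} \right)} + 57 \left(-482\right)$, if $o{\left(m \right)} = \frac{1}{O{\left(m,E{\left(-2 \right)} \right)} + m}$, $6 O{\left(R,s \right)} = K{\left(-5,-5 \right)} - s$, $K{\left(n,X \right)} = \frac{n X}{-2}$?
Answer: $-27468$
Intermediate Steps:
$K{\left(n,X \right)} = - \frac{X n}{2}$ ($K{\left(n,X \right)} = X n \left(- \frac{1}{2}\right) = - \frac{X n}{2}$)
$E{\left(I \right)} = 11$ ($E{\left(I \right)} = 9 + \frac{1}{3} \cdot 6 = 9 + 2 = 11$)
$O{\left(R,s \right)} = - \frac{25}{12} - \frac{s}{6}$ ($O{\left(R,s \right)} = \frac{\left(- \frac{1}{2}\right) \left(-5\right) \left(-5\right) - s}{6} = \frac{- \frac{25}{2} - s}{6} = - \frac{25}{12} - \frac{s}{6}$)
$o{\left(m \right)} = \frac{1}{- \frac{47}{12} + m}$ ($o{\left(m \right)} = \frac{1}{\left(- \frac{25}{12} - \frac{11}{6}\right) + m} = \frac{1}{- \frac{47}{12} + m}$)
$k{\left(f,u \right)} = 6$
$k{\left(22,o{\left(4 \right)} \right)} + 57 \left(-482\right) = 6 + 57 \left(-482\right) = 6 - 27474 = -27468$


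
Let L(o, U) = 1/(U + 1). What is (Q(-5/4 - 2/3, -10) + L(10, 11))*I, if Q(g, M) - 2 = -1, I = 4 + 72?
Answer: 247/3 ≈ 82.333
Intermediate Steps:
I = 76
L(o, U) = 1/(1 + U)
Q(g, M) = 1 (Q(g, M) = 2 - 1 = 1)
(Q(-5/4 - 2/3, -10) + L(10, 11))*I = (1 + 1/(1 + 11))*76 = (1 + 1/12)*76 = (13/12)*76 = 247/3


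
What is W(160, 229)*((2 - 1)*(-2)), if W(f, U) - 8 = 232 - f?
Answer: -160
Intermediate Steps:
W(f, U) = 240 - f (W(f, U) = 8 + (232 - f) = 240 - f)
W(160, 229)*((2 - 1)*(-2)) = (240 - 1*160)*((2 - 1)*(-2)) = (240 - 160)*(1*(-2)) = 80*(-2) = -160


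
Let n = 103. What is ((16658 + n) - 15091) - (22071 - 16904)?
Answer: -3497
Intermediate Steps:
((16658 + n) - 15091) - (22071 - 16904) = ((16658 + 103) - 15091) - (22071 - 16904) = (16761 - 15091) - 1*5167 = 1670 - 5167 = -3497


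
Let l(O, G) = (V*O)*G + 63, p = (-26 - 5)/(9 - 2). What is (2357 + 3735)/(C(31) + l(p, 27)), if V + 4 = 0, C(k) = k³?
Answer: 21322/106163 ≈ 0.20084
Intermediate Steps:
p = -31/7 ≈ -4.4286
V = -4 (V = -4 + 0 = -4)
l(O, G) = 63 - 4*G*O (l(O, G) = (-4*O)*G + 63 = -4*G*O + 63 = 63 - 4*G*O)
(2357 + 3735)/(C(31) + l(p, 27)) = (2357 + 3735)/(31³ + (63 - 4*27*(-31/7))) = 6092/(29791 + (63 + 3348/7)) = 6092/(29791 + 3789/7) = 6092/(212326/7) = 6092*(7/212326) = 21322/106163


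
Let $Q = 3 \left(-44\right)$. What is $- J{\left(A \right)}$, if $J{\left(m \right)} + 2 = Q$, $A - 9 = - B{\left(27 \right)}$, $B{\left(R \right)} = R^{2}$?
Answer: $134$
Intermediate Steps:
$A = -720$ ($A = 9 - 27^{2} = 9 - 729 = -720$)
$Q = -132$
$J{\left(m \right)} = -134$ ($J{\left(m \right)} = -2 - 132 = -134$)
$- J{\left(A \right)} = \left(-1\right) \left(-134\right) = 134$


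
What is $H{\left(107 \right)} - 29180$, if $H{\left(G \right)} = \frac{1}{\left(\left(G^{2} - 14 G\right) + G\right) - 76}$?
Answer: $- \frac{291274759}{9982} \approx -29180.0$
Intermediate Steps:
$H{\left(G \right)} = \frac{1}{-76 + G^{2} - 13 G}$ ($H{\left(G \right)} = \frac{1}{\left(G^{2} - 13 G\right) - 76} = \frac{1}{-76 + G^{2} - 13 G}$)
$H{\left(107 \right)} - 29180 = \frac{1}{-76 + 107^{2} - 1391} - 29180 = \frac{1}{-76 + 11449 - 1391} - 29180 = \frac{1}{9982} - 29180 = - \frac{291274759}{9982}$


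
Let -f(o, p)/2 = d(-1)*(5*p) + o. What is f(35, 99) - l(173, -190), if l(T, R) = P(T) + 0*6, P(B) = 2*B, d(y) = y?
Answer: 574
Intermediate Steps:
f(o, p) = -2*o + 10*p (f(o, p) = -2*(-5*p + o) = -2*(o - 5*p) = -2*o + 10*p)
l(T, R) = 2*T (l(T, R) = 2*T + 0*6 = 2*T + 0 = 2*T)
f(35, 99) - l(173, -190) = (-2*35 + 10*99) - 2*173 = (-70 + 990) - 1*346 = 920 - 346 = 574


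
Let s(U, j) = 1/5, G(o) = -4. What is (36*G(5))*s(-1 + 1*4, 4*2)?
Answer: -144/5 ≈ -28.800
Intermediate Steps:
s(U, j) = ⅕ (s(U, j) = 1*(⅕) = ⅕)
(36*G(5))*s(-1 + 1*4, 4*2) = (36*(-4))*(⅕) = -144*⅕ = -144/5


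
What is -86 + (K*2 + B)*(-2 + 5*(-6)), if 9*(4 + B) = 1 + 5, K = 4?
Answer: -706/3 ≈ -235.33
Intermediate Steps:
B = -10/3 (B = -4 + (1 + 5)/9 = -4 + (⅑)*6 = -4 + ⅔ = -10/3 ≈ -3.3333)
-86 + (K*2 + B)*(-2 + 5*(-6)) = -86 + (4*2 - 10/3)*(-2 + 5*(-6)) = -86 + (8 - 10/3)*(-2 - 30) = -86 + (14/3)*(-32) = -86 - 448/3 = -706/3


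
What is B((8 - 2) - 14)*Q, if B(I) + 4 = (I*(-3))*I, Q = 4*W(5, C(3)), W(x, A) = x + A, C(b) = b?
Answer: -6272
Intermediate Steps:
W(x, A) = A + x
Q = 32 (Q = 4*(3 + 5) = 4*8 = 32)
B(I) = -4 - 3*I² (B(I) = -4 + (I*(-3))*I = -4 + (-3*I)*I = -4 - 3*I²)
B((8 - 2) - 14)*Q = (-4 - 3*((8 - 2) - 14)²)*32 = (-4 - 3*(6 - 14)²)*32 = (-4 - 3*(-8)²)*32 = (-4 - 3*64)*32 = (-4 - 192)*32 = -196*32 = -6272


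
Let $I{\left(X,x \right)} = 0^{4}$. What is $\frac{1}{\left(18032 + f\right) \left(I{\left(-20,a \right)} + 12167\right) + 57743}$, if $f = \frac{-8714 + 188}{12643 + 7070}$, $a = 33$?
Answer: $\frac{6571}{1441991656063} \approx 4.5569 \cdot 10^{-9}$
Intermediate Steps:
$I{\left(X,x \right)} = 0$
$f = - \frac{2842}{6571}$ ($f = - \frac{8526}{19713} = \left(-8526\right) \frac{1}{19713} = - \frac{2842}{6571} \approx -0.43251$)
$\frac{1}{\left(18032 + f\right) \left(I{\left(-20,a \right)} + 12167\right) + 57743} = \frac{1}{\left(18032 - \frac{2842}{6571}\right) \left(0 + 12167\right) + 57743} = \frac{1}{\frac{118485430}{6571} \cdot 12167 + 57743} = \frac{1}{\frac{1441612226810}{6571} + 57743} = \frac{1}{\frac{1441991656063}{6571}} = \frac{6571}{1441991656063}$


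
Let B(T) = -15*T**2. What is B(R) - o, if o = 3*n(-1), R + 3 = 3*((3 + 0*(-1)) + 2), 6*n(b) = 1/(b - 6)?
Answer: -30239/14 ≈ -2159.9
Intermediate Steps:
n(b) = 1/(6*(-6 + b)) (n(b) = 1/(6*(b - 6)) = 1/(6*(-6 + b)))
R = 12 (R = -3 + 3*((3 + 0*(-1)) + 2) = -3 + 3*((3 + 0) + 2) = -3 + 3*(3 + 2) = -3 + 3*5 = -3 + 15 = 12)
o = -1/14 (o = 3*(1/(6*(-6 - 1))) = 3*((1/6)/(-7)) = 3*((1/6)*(-1/7)) = 3*(-1/42) = -1/14 ≈ -0.071429)
B(R) - o = -15*12**2 - 1*(-1/14) = -15*144 + 1/14 = -2160 + 1/14 = -30239/14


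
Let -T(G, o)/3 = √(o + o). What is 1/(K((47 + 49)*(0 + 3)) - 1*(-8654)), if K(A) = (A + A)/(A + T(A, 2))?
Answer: 47/406834 ≈ 0.00011553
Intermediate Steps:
T(G, o) = -3*√2*√o (T(G, o) = -3*√(o + o) = -3*√2*√o)
K(A) = 2*A/(-6 + A) (K(A) = (A + A)/(A - 3*√2*√2) = (2*A)/(A - 6) = (2*A)/(-6 + A) = 2*A/(-6 + A))
1/(K((47 + 49)*(0 + 3)) - 1*(-8654)) = 1/(2*((47 + 49)*(0 + 3))/(-6 + (47 + 49)*(0 + 3)) - 1*(-8654)) = 1/(2*(96*3)/(-6 + 96*3) + 8654) = 1/(2*288/(-6 + 288) + 8654) = 1/(2*288/282 + 8654) = 1/(2*288*(1/282) + 8654) = 1/(96/47 + 8654) = 1/(406834/47) = 47/406834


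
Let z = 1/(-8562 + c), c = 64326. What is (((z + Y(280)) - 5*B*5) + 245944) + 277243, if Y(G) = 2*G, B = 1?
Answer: 29204833609/55764 ≈ 5.2372e+5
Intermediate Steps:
z = 1/55764 (z = 1/(-8562 + 64326) = 1/55764 ≈ 1.7933e-5)
(((z + Y(280)) - 5*B*5) + 245944) + 277243 = (((1/55764 + 2*280) - 5*1*5) + 245944) + 277243 = (((1/55764 + 560) - 5*5) + 245944) + 277243 = ((31227841/55764 - 25) + 245944) + 277243 = (29833741/55764 + 245944) + 277243 = 13744654957/55764 + 277243 = 29204833609/55764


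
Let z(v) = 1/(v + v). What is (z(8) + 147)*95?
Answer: 223535/16 ≈ 13971.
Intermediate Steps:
z(v) = 1/(2*v)
(z(8) + 147)*95 = ((½)/8 + 147)*95 = ((½)*(⅛) + 147)*95 = (1/16 + 147)*95 = (2353/16)*95 = 223535/16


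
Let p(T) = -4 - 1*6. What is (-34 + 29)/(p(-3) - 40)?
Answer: ⅒ ≈ 0.10000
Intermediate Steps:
p(T) = -10 (p(T) = -4 - 6 = -10)
(-34 + 29)/(p(-3) - 40) = (-34 + 29)/(-10 - 40) = -5/(-50) = -1/50*(-5) = ⅒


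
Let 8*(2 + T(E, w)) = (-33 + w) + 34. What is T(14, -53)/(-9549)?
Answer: 17/19098 ≈ 0.00089015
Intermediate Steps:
T(E, w) = -15/8 + w/8 (T(E, w) = -2 + ((-33 + w) + 34)/8 = -2 + (1 + w)/8 = -2 + (⅛ + w/8) = -15/8 + w/8)
T(14, -53)/(-9549) = (-15/8 + (⅛)*(-53))/(-9549) = (-15/8 - 53/8)*(-1/9549) = -17/2*(-1/9549) = 17/19098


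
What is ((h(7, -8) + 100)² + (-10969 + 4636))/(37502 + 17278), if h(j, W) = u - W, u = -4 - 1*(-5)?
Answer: 1387/13695 ≈ 0.10128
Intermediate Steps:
u = 1 (u = -4 + 5 = 1)
h(j, W) = 1 - W
((h(7, -8) + 100)² + (-10969 + 4636))/(37502 + 17278) = (((1 - 1*(-8)) + 100)² + (-10969 + 4636))/(37502 + 17278) = (((1 + 8) + 100)² - 6333)/54780 = ((9 + 100)² - 6333)*(1/54780) = (109² - 6333)*(1/54780) = (11881 - 6333)*(1/54780) = 5548*(1/54780) = 1387/13695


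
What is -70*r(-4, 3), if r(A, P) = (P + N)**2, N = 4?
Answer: -3430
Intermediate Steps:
r(A, P) = (4 + P)**2 (r(A, P) = (P + 4)**2 = (4 + P)**2)
-70*r(-4, 3) = -70*(4 + 3)**2 = -70*7**2 = -70*49 = -3430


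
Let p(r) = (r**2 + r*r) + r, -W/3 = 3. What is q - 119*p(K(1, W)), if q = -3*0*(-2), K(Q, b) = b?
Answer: -18207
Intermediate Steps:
W = -9 (W = -3*3 = -9)
p(r) = r + 2*r**2 (p(r) = (r**2 + r**2) + r = 2*r**2 + r = r + 2*r**2)
q = 0 (q = 0*(-2) = 0)
q - 119*p(K(1, W)) = 0 - (-1071)*(1 + 2*(-9)) = 0 - (-1071)*(1 - 18) = 0 - (-1071)*(-17) = 0 - 119*153 = 0 - 18207 = -18207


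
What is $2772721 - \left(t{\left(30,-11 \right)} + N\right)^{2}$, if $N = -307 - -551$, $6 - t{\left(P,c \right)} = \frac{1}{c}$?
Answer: $\frac{327931240}{121} \approx 2.7102 \cdot 10^{6}$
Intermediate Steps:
$t{\left(P,c \right)} = 6 - \frac{1}{c}$
$N = 244$ ($N = -307 + 551 = 244$)
$2772721 - \left(t{\left(30,-11 \right)} + N\right)^{2} = 2772721 - \left(\left(6 - \frac{1}{-11}\right) + 244\right)^{2} = 2772721 - \left(\left(6 - - \frac{1}{11}\right) + 244\right)^{2} = 2772721 - \left(\left(6 + \frac{1}{11}\right) + 244\right)^{2} = 2772721 - \left(\frac{67}{11} + 244\right)^{2} = 2772721 - \left(\frac{2751}{11}\right)^{2} = 2772721 - \frac{7568001}{121} = \frac{327931240}{121}$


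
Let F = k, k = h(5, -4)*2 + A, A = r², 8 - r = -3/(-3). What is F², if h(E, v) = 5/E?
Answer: 2601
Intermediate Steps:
r = 7 (r = 8 - (-3)/(-3) = 8 - (-3)*(-1)/3 = 8 - 1*1 = 8 - 1 = 7)
A = 49 (A = 7² = 49)
k = 51 (k = (5/5)*2 + 49 = (5*(⅕))*2 + 49 = 1*2 + 49 = 2 + 49 = 51)
F = 51
F² = 51² = 2601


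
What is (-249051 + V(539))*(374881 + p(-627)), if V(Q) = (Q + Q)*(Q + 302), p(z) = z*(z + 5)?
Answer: 502941261625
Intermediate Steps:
p(z) = z*(5 + z)
V(Q) = 2*Q*(302 + Q) (V(Q) = (2*Q)*(302 + Q) = 2*Q*(302 + Q))
(-249051 + V(539))*(374881 + p(-627)) = (-249051 + 2*539*(302 + 539))*(374881 - 627*(5 - 627)) = (-249051 + 2*539*841)*(374881 - 627*(-622)) = (-249051 + 906598)*(374881 + 389994) = 657547*764875 = 502941261625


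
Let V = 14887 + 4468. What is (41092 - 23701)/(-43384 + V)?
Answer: -17391/24029 ≈ -0.72375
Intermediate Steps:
V = 19355
(41092 - 23701)/(-43384 + V) = (41092 - 23701)/(-43384 + 19355) = 17391/(-24029) = 17391*(-1/24029) = -17391/24029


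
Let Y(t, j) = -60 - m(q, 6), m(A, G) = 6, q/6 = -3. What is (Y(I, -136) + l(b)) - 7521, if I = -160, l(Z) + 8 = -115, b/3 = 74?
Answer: -7710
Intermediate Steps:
b = 222 (b = 3*74 = 222)
l(Z) = -123 (l(Z) = -8 - 115 = -123)
q = -18 (q = 6*(-3) = -18)
Y(t, j) = -66 (Y(t, j) = -60 - 1*6 = -60 - 6 = -66)
(Y(I, -136) + l(b)) - 7521 = (-66 - 123) - 7521 = -189 - 7521 = -7710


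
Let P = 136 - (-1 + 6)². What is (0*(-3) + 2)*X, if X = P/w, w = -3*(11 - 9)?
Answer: -37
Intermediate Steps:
w = -6 (w = -3*2 = -6)
P = 111 (P = 136 - 1*5² = 136 - 1*25 = 136 - 25 = 111)
X = -37/2 (X = 111/(-6) = 111*(-⅙) = -37/2 ≈ -18.500)
(0*(-3) + 2)*X = (0*(-3) + 2)*(-37/2) = (0 + 2)*(-37/2) = 2*(-37/2) = -37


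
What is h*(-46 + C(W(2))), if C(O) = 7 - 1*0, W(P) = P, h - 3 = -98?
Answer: 3705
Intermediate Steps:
h = -95 (h = 3 - 98 = -95)
C(O) = 7 (C(O) = 7 + 0 = 7)
h*(-46 + C(W(2))) = -95*(-46 + 7) = -95*(-39) = 3705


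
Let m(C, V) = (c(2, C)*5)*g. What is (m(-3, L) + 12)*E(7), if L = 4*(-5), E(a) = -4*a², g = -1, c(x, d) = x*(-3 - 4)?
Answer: -16072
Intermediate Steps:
c(x, d) = -7*x (c(x, d) = x*(-7) = -7*x)
L = -20
m(C, V) = 70 (m(C, V) = (-7*2*5)*(-1) = -14*5*(-1) = -70*(-1) = 70)
(m(-3, L) + 12)*E(7) = (70 + 12)*(-4*7²) = 82*(-4*49) = 82*(-196) = -16072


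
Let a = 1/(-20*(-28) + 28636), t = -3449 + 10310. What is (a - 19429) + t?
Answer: -366935327/29196 ≈ -12568.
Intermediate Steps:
t = 6861
a = 1/29196 (a = 1/(560 + 28636) = 1/29196 ≈ 3.4251e-5)
(a - 19429) + t = (1/29196 - 19429) + 6861 = -567249083/29196 + 6861 = -366935327/29196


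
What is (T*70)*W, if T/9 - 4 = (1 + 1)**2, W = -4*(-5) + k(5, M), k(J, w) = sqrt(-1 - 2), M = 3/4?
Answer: 100800 + 5040*I*sqrt(3) ≈ 1.008e+5 + 8729.5*I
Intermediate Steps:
M = 3/4 (M = 3*(1/4) = 3/4 ≈ 0.75000)
k(J, w) = I*sqrt(3) (k(J, w) = sqrt(-3) = I*sqrt(3))
W = 20 + I*sqrt(3) (W = -4*(-5) + I*sqrt(3) = 20 + I*sqrt(3) ≈ 20.0 + 1.732*I)
T = 72 (T = 36 + 9*(1 + 1)**2 = 36 + 9*2**2 = 36 + 9*4 = 36 + 36 = 72)
(T*70)*W = (72*70)*(20 + I*sqrt(3)) = 5040*(20 + I*sqrt(3)) = 100800 + 5040*I*sqrt(3)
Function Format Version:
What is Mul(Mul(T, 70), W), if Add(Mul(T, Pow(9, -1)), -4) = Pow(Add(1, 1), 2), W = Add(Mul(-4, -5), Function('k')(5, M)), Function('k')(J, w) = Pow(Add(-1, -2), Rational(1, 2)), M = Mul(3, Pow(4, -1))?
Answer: Add(100800, Mul(5040, I, Pow(3, Rational(1, 2)))) ≈ Add(1.0080e+5, Mul(8729.5, I))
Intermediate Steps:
M = Rational(3, 4) (M = Mul(3, Rational(1, 4)) = Rational(3, 4) ≈ 0.75000)
Function('k')(J, w) = Mul(I, Pow(3, Rational(1, 2))) (Function('k')(J, w) = Pow(-3, Rational(1, 2)) = Mul(I, Pow(3, Rational(1, 2))))
W = Add(20, Mul(I, Pow(3, Rational(1, 2)))) (W = Add(Mul(-4, -5), Mul(I, Pow(3, Rational(1, 2)))) = Add(20, Mul(I, Pow(3, Rational(1, 2)))) ≈ Add(20.000, Mul(1.7320, I)))
T = 72 (T = Add(36, Mul(9, Pow(Add(1, 1), 2))) = Add(36, Mul(9, Pow(2, 2))) = Add(36, Mul(9, 4)) = Add(36, 36) = 72)
Mul(Mul(T, 70), W) = Mul(Mul(72, 70), Add(20, Mul(I, Pow(3, Rational(1, 2))))) = Mul(5040, Add(20, Mul(I, Pow(3, Rational(1, 2))))) = Add(100800, Mul(5040, I, Pow(3, Rational(1, 2))))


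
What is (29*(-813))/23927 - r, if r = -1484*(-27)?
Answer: -958730613/23927 ≈ -40069.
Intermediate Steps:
r = 40068
(29*(-813))/23927 - r = (29*(-813))/23927 - 1*40068 = -23577*1/23927 - 40068 = -23577/23927 - 40068 = -958730613/23927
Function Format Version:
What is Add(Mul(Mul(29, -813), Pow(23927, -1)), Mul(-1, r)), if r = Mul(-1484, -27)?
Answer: Rational(-958730613, 23927) ≈ -40069.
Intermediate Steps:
r = 40068
Add(Mul(Mul(29, -813), Pow(23927, -1)), Mul(-1, r)) = Add(Mul(Mul(29, -813), Pow(23927, -1)), Mul(-1, 40068)) = Add(Mul(-23577, Rational(1, 23927)), -40068) = Add(Rational(-23577, 23927), -40068) = Rational(-958730613, 23927)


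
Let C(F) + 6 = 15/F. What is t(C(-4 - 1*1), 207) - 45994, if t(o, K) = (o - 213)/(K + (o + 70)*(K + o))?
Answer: -188345504/4095 ≈ -45994.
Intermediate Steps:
C(F) = -6 + 15/F
t(o, K) = (-213 + o)/(K + (70 + o)*(K + o))
t(C(-4 - 1*1), 207) - 45994 = (-213 + (-6 + 15/(-4 - 1*1)))/((-6 + 15/(-4 - 1*1))² + 70*(-6 + 15/(-4 - 1*1)) + 71*207 + 207*(-6 + 15/(-4 - 1*1))) - 45994 = (-213 + (-6 + 15/(-4 - 1)))/((-6 + 15/(-4 - 1))² + 70*(-6 + 15/(-4 - 1)) + 14697 + 207*(-6 + 15/(-4 - 1))) - 45994 = (-213 + (-6 + 15/(-5)))/((-6 + 15/(-5))² + 70*(-6 + 15/(-5)) + 14697 + 207*(-6 + 15/(-5))) - 45994 = (-213 + (-6 + 15*(-⅕)))/((-6 + 15*(-⅕))² + 70*(-6 + 15*(-⅕)) + 14697 + 207*(-6 + 15*(-⅕))) - 45994 = (-213 + (-6 - 3))/((-6 - 3)² + 70*(-6 - 3) + 14697 + 207*(-6 - 3)) - 45994 = (-213 - 9)/((-9)² + 70*(-9) + 14697 + 207*(-9)) - 45994 = -222/(81 - 630 + 14697 - 1863) - 45994 = -222/12285 - 45994 = (1/12285)*(-222) - 45994 = -74/4095 - 45994 = -188345504/4095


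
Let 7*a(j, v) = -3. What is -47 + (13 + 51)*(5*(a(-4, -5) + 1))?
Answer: 951/7 ≈ 135.86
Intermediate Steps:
a(j, v) = -3/7 (a(j, v) = (1/7)*(-3) = -3/7)
-47 + (13 + 51)*(5*(a(-4, -5) + 1)) = -47 + (13 + 51)*(5*(-3/7 + 1)) = -47 + 64*(5*(4/7)) = -47 + 64*(20/7) = -47 + 1280/7 = 951/7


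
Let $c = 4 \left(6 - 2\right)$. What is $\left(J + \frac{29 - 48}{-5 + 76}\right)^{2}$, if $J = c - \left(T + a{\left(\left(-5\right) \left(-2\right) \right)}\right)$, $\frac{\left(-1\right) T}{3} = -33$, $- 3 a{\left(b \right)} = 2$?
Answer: $\frac{309548836}{45369} \approx 6822.9$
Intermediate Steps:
$a{\left(b \right)} = - \frac{2}{3}$ ($a{\left(b \right)} = \left(- \frac{1}{3}\right) 2 = - \frac{2}{3}$)
$T = 99$ ($T = \left(-3\right) \left(-33\right) = 99$)
$c = 16$ ($c = 4 \cdot 4 = 16$)
$J = - \frac{247}{3}$ ($J = 16 - \left(99 - \frac{2}{3}\right) = 16 - \frac{295}{3} = - \frac{247}{3} \approx -82.333$)
$\left(J + \frac{29 - 48}{-5 + 76}\right)^{2} = \left(- \frac{247}{3} + \frac{29 - 48}{-5 + 76}\right)^{2} = \left(- \frac{247}{3} - \frac{19}{71}\right)^{2} = \left(- \frac{17594}{213}\right)^{2} = \frac{309548836}{45369}$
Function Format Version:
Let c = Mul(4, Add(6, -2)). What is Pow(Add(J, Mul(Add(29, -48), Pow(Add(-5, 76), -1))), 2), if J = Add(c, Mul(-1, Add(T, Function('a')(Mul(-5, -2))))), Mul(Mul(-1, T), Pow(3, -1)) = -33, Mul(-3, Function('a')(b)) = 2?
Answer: Rational(309548836, 45369) ≈ 6822.9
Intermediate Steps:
Function('a')(b) = Rational(-2, 3) (Function('a')(b) = Mul(Rational(-1, 3), 2) = Rational(-2, 3))
T = 99 (T = Mul(-3, -33) = 99)
c = 16 (c = Mul(4, 4) = 16)
J = Rational(-247, 3) (J = Add(16, Mul(-1, Add(99, Rational(-2, 3)))) = Add(16, Mul(-1, Rational(295, 3))) = Add(16, Rational(-295, 3)) = Rational(-247, 3) ≈ -82.333)
Pow(Add(J, Mul(Add(29, -48), Pow(Add(-5, 76), -1))), 2) = Pow(Add(Rational(-247, 3), Mul(Add(29, -48), Pow(Add(-5, 76), -1))), 2) = Pow(Add(Rational(-247, 3), Mul(-19, Pow(71, -1))), 2) = Pow(Add(Rational(-247, 3), Mul(-19, Rational(1, 71))), 2) = Pow(Add(Rational(-247, 3), Rational(-19, 71)), 2) = Pow(Rational(-17594, 213), 2) = Rational(309548836, 45369)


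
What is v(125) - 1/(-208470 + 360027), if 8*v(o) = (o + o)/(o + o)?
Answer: 151549/1212456 ≈ 0.12499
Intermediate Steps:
v(o) = ⅛ (v(o) = ((o + o)/(o + o))/8 = ((2*o)/((2*o)))/8 = ((2*o)*(1/(2*o)))/8 = (⅛)*1 = ⅛)
v(125) - 1/(-208470 + 360027) = ⅛ - 1/(-208470 + 360027) = ⅛ - 1/151557 = 151549/1212456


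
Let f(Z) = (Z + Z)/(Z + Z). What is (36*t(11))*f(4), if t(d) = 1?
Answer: 36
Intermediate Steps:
f(Z) = 1 (f(Z) = (2*Z)/((2*Z)) = (2*Z)*(1/(2*Z)) = 1)
(36*t(11))*f(4) = (36*1)*1 = 36*1 = 36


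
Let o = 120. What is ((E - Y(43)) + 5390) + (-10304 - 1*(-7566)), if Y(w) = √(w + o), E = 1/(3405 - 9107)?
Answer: 15121703/5702 - √163 ≈ 2639.2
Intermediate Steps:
E = -1/5702 (E = 1/(-5702) = -1/5702 ≈ -0.00017538)
Y(w) = √(120 + w) (Y(w) = √(w + 120) = √(120 + w))
((E - Y(43)) + 5390) + (-10304 - 1*(-7566)) = ((-1/5702 - √(120 + 43)) + 5390) + (-10304 - 1*(-7566)) = ((-1/5702 - √163) + 5390) + (-10304 + 7566) = (30733779/5702 - √163) - 2738 = 15121703/5702 - √163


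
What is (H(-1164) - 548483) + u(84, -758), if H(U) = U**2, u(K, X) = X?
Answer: 805655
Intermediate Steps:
(H(-1164) - 548483) + u(84, -758) = ((-1164)**2 - 548483) - 758 = (1354896 - 548483) - 758 = 806413 - 758 = 805655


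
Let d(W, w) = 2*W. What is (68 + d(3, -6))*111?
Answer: 8214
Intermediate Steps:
(68 + d(3, -6))*111 = (68 + 2*3)*111 = (68 + 6)*111 = 74*111 = 8214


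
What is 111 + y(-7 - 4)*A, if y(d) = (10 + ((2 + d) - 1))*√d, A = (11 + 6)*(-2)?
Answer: 111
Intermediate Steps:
A = -34 (A = 17*(-2) = -34)
y(d) = √d*(11 + d) (y(d) = (10 + (1 + d))*√d = (11 + d)*√d = √d*(11 + d))
111 + y(-7 - 4)*A = 111 + (√(-7 - 4)*(11 + (-7 - 4)))*(-34) = 111 + (√(-11)*(11 - 11))*(-34) = 111 + ((I*√11)*0)*(-34) = 111 + 0*(-34) = 111 + 0 = 111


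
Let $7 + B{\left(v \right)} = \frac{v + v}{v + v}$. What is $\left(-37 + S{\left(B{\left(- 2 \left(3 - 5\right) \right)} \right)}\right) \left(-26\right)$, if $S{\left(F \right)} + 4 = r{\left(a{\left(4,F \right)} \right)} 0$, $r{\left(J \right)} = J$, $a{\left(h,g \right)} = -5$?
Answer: $1066$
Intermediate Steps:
$B{\left(v \right)} = -6$ ($B{\left(v \right)} = -7 + \frac{v + v}{v + v} = -7 + \frac{2 v}{2 v} = -7 + 2 v \frac{1}{2 v} = -7 + 1 = -6$)
$S{\left(F \right)} = -4$ ($S{\left(F \right)} = -4 - 0 = -4 + 0 = -4$)
$\left(-37 + S{\left(B{\left(- 2 \left(3 - 5\right) \right)} \right)}\right) \left(-26\right) = \left(-37 - 4\right) \left(-26\right) = \left(-41\right) \left(-26\right) = 1066$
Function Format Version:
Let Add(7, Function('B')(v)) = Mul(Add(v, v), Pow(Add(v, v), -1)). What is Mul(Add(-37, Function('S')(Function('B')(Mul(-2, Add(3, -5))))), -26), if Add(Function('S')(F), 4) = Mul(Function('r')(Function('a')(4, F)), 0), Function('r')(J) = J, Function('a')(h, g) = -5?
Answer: 1066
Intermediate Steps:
Function('B')(v) = -6 (Function('B')(v) = Add(-7, Mul(Add(v, v), Pow(Add(v, v), -1))) = Add(-7, Mul(Mul(2, v), Pow(Mul(2, v), -1))) = Add(-7, Mul(Mul(2, v), Mul(Rational(1, 2), Pow(v, -1)))) = Add(-7, 1) = -6)
Function('S')(F) = -4 (Function('S')(F) = Add(-4, Mul(-5, 0)) = Add(-4, 0) = -4)
Mul(Add(-37, Function('S')(Function('B')(Mul(-2, Add(3, -5))))), -26) = Mul(Add(-37, -4), -26) = Mul(-41, -26) = 1066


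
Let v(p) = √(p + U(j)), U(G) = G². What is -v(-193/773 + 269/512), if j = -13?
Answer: -√103574679690/24736 ≈ -13.011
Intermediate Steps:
v(p) = √(169 + p) (v(p) = √(p + (-13)²) = √(p + 169) = √(169 + p))
-v(-193/773 + 269/512) = -√(169 + (-193/773 + 269/512)) = -√(169 + 109121/395776) = -√(66995265/395776) = -√103574679690/24736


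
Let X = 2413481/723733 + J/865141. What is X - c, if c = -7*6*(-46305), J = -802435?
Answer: -1217704500521551964/626131091353 ≈ -1.9448e+6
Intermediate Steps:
X = 1507252675966/626131091353 (X = 2413481/723733 - 802435/865141 = 1507252675966/626131091353 ≈ 2.4072)
c = 1944810 (c = -42*(-46305) = 1944810)
X - c = 1507252675966/626131091353 - 1*1944810 = 1507252675966/626131091353 - 1944810 = -1217704500521551964/626131091353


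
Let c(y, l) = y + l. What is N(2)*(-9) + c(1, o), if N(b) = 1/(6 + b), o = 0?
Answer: -⅛ ≈ -0.12500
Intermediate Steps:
c(y, l) = l + y
N(2)*(-9) + c(1, o) = -9/(6 + 2) + (0 + 1) = -9/8 + 1 = -⅛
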